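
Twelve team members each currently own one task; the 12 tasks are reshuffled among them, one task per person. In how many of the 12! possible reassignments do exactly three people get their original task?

Choose which 3 of the 12 are fixed: C(12,3) = 220.
The other 9 form a derangement: !9 = 133496.
Total: 220 × 133496 = 29369120.

29369120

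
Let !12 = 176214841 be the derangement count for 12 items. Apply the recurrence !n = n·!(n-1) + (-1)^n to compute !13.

!13 = 13·176214841 - 1 = 2290792932.

2290792932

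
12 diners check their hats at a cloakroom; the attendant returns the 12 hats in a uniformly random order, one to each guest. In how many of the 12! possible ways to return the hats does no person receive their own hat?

!12 = 12! · Σ_{k=0}^{12} (-1)^k/k!
= 12! - 12!/1! + 12!/2! - 12!/3! + 12!/4! - 12!/5! + 12!/6! - 12!/7! + 12!/8! - 12!/9! + 12!/10! - 12!/11! + 12!/12!
= 479001600 - 479001600 + 239500800 - 79833600 + 19958400 - 3991680 + 665280 - 95040 + 11880 - 1320 + 132 - 12 + 1
= 176214841

176214841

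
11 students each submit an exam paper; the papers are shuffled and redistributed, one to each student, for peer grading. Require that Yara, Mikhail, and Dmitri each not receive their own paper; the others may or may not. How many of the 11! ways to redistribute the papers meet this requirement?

30078720

Let A_j be the event that the j-th constrained one is fixed. By inclusion-exclusion over the 3 events:
Σ_{j=0}^{3} (-1)^j C(3,j)(11-j)!
= C(3,0)·11! - C(3,1)·10! + C(3,2)·9! - C(3,3)·8!
= 39916800 - 10886400 + 1088640 - 40320
= 30078720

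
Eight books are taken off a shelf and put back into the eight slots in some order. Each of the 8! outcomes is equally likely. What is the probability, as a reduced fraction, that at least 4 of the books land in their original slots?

257/13440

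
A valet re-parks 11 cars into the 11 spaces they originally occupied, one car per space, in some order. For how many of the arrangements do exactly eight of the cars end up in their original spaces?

330

Choose which 8 of the 11 are fixed: C(11,8) = 165.
The other 3 form a derangement: !3 = 2.
Total: 165 × 2 = 330.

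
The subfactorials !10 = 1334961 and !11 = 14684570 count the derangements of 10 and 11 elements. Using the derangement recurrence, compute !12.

176214841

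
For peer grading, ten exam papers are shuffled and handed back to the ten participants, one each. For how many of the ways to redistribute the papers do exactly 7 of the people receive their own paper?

240

Pick the 7 fixed positions: C(10,7) = 120 ways.
The remaining 3 must be deranged: !3 = 2.
Total: 120 × 2 = 240.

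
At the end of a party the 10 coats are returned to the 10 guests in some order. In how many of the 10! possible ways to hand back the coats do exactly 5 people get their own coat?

Pick the 5 fixed positions: C(10,5) = 252 ways.
The remaining 5 must be deranged: !5 = 44.
Total: 252 × 44 = 11088.

11088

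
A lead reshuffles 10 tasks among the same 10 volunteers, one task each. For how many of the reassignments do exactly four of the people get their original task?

Pick the 4 fixed positions: C(10,4) = 210 ways.
The remaining 6 must be deranged: !6 = 265.
Total: 210 × 265 = 55650.

55650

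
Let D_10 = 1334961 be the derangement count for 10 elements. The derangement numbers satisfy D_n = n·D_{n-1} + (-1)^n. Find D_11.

14684570

D_11 = 11·1334961 - 1 = 14684570.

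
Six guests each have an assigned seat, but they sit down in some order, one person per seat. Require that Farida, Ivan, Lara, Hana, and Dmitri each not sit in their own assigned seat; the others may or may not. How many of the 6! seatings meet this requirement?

Inclusion-exclusion on the 5 forbidden self-matches:
Σ_{j=0}^{5} (-1)^j C(5,j)(6-j)!
= C(5,0)·6! - C(5,1)·5! + C(5,2)·4! - C(5,3)·3! + C(5,4)·2! - C(5,5)·1!
= 720 - 600 + 240 - 60 + 10 - 1
= 309

309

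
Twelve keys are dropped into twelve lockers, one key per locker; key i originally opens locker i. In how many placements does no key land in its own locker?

176214841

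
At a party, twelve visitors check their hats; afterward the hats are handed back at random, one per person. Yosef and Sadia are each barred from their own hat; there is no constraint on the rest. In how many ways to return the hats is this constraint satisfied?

Let A_j be the event that the j-th constrained one is fixed. By inclusion-exclusion over the 2 events:
Σ_{j=0}^{2} (-1)^j C(2,j)(12-j)!
= C(2,0)·12! - C(2,1)·11! + C(2,2)·10!
= 479001600 - 79833600 + 3628800
= 402796800

402796800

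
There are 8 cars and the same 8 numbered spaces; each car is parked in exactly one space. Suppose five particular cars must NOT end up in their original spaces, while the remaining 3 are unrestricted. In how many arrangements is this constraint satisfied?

Let A_j be the event that the j-th constrained one is fixed. By inclusion-exclusion over the 5 events:
Σ_{j=0}^{5} (-1)^j C(5,j)(8-j)!
= C(5,0)·8! - C(5,1)·7! + C(5,2)·6! - C(5,3)·5! + C(5,4)·4! - C(5,5)·3!
= 40320 - 25200 + 7200 - 1200 + 120 - 6
= 21234

21234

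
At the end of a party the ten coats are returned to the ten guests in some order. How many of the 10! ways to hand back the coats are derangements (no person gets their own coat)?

By inclusion-exclusion, !10 = Σ (-1)^k · 10!/k! for k=0..10
= 10! - 10!/1! + 10!/2! - 10!/3! + 10!/4! - 10!/5! + 10!/6! - 10!/7! + 10!/8! - 10!/9! + 10!/10!
= 3628800 - 3628800 + 1814400 - 604800 + 151200 - 30240 + 5040 - 720 + 90 - 10 + 1
= 1334961

1334961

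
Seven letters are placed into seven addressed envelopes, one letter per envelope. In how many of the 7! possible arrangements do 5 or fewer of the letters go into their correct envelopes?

5039

Sum C(7,i)·!(7-i) for i = 0..5:
  i=0: C(7,0)·!7 = 1·1854 = 1854
  i=1: C(7,1)·!6 = 7·265 = 1855
  i=2: C(7,2)·!5 = 21·44 = 924
  i=3: C(7,3)·!4 = 35·9 = 315
  i=4: C(7,4)·!3 = 35·2 = 70
  i=5: C(7,5)·!2 = 21·1 = 21
Total = 5039.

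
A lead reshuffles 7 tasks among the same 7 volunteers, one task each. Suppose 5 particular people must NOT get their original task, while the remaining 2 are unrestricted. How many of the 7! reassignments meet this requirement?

Let A_j be the event that the j-th constrained one is fixed. By inclusion-exclusion over the 5 events:
Σ_{j=0}^{5} (-1)^j C(5,j)(7-j)!
= C(5,0)·7! - C(5,1)·6! + C(5,2)·5! - C(5,3)·4! + C(5,4)·3! - C(5,5)·2!
= 5040 - 3600 + 1200 - 240 + 30 - 2
= 2428

2428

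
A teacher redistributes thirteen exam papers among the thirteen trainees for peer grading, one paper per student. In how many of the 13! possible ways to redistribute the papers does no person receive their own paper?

2290792932

Recurrence: !13 = 12·(!12 + !11).
!13 = 12·(176214841 + 14684570) = 12·190899411 = 2290792932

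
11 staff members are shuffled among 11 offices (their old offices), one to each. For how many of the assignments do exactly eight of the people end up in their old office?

330

Pick the 8 fixed positions: C(11,8) = 165 ways.
The remaining 3 must be deranged: !3 = 2.
Total: 165 × 2 = 330.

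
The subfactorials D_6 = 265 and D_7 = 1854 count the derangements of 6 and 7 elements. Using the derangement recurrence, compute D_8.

14833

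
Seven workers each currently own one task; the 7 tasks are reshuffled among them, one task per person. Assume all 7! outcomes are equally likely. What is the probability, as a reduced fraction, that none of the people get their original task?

Favorable outcomes: !7 = 1854.
Total outcomes: 7! = 5040.
Probability = 1854/5040 = 103/280.

103/280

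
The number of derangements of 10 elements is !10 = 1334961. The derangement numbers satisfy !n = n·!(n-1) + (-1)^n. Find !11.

14684570

!11 = 11·1334961 - 1 = 14684570.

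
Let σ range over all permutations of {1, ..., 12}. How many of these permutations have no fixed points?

176214841

The subfactorial !12 = [12!/e] (nearest integer).
12! = 479001600, and 479001600/e ≈ 176214840.93, so !12 = 176214841.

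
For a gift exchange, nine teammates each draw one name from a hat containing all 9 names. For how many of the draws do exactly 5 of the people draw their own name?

Choose which 5 of the 9 are fixed: C(9,5) = 126.
The remaining 4 must be deranged: !4 = 9.
Total: 126 × 9 = 1134.

1134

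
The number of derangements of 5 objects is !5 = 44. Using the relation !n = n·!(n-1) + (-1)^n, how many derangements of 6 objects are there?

265

!6 = 6·44 + 1 = 265.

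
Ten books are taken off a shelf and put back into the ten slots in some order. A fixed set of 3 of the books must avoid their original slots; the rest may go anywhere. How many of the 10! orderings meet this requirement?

Inclusion-exclusion on the 3 forbidden self-matches:
Σ_{j=0}^{3} (-1)^j C(3,j)(10-j)!
= C(3,0)·10! - C(3,1)·9! + C(3,2)·8! - C(3,3)·7!
= 3628800 - 1088640 + 120960 - 5040
= 2656080

2656080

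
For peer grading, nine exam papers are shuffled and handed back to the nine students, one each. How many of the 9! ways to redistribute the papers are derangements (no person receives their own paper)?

133496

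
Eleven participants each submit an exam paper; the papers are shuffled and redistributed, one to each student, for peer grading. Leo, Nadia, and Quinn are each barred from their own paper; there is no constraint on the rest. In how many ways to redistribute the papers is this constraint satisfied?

30078720

Let A_j be the event that the j-th constrained one is fixed. By inclusion-exclusion over the 3 events:
Σ_{j=0}^{3} (-1)^j C(3,j)(11-j)!
= C(3,0)·11! - C(3,1)·10! + C(3,2)·9! - C(3,3)·8!
= 39916800 - 10886400 + 1088640 - 40320
= 30078720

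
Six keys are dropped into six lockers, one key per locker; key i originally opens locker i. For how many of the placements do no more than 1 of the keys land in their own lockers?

Sum C(6,i)·!(6-i) for i = 0..1:
  i=0: C(6,0)·!6 = 1·265 = 265
  i=1: C(6,1)·!5 = 6·44 = 264
Total = 529.

529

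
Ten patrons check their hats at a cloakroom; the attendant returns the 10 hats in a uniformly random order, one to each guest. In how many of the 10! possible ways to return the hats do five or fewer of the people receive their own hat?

Sum C(10,i)·!(10-i) for i = 0..5:
  i=0: C(10,0)·!10 = 1·1334961 = 1334961
  i=1: C(10,1)·!9 = 10·133496 = 1334960
  i=2: C(10,2)·!8 = 45·14833 = 667485
  i=3: C(10,3)·!7 = 120·1854 = 222480
  i=4: C(10,4)·!6 = 210·265 = 55650
  i=5: C(10,5)·!5 = 252·44 = 11088
Total = 3626624.

3626624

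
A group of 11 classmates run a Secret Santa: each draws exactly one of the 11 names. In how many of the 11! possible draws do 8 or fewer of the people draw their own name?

39916744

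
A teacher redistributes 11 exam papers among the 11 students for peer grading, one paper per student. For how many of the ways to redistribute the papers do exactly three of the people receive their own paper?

Choose which 3 of the 11 are fixed: C(11,3) = 165.
The other 8 form a derangement: !8 = 14833.
Total: 165 × 14833 = 2447445.

2447445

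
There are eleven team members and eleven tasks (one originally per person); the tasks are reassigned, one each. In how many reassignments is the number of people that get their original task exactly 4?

611820

Pick the 4 fixed positions: C(11,4) = 330 ways.
The remaining 7 must be deranged: !7 = 1854.
Total: 330 × 1854 = 611820.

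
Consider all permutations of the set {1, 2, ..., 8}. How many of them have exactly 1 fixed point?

Pick the single fixed position: C(8,1) = 8 ways.
The remaining 7 must be deranged: !7 = 1854.
Total: 8 × 1854 = 14832.

14832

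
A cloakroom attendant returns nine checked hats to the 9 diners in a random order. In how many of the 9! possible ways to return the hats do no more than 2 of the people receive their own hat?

333737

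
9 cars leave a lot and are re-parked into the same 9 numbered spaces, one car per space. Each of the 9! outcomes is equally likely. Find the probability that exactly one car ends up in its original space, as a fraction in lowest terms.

Favorable outcomes: C(9,1)·!8 = 9·14833 = 133497.
Total outcomes: 9! = 362880.
Probability = 133497/362880 = 2119/5760.

2119/5760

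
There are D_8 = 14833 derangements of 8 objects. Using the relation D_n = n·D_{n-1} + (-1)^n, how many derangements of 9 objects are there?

D_9 = 9·14833 - 1 = 133496.

133496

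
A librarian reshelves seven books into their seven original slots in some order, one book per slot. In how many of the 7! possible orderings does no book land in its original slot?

!7 = 7! · Σ_{k=0}^{7} (-1)^k/k!
= 7! - 7!/1! + 7!/2! - 7!/3! + 7!/4! - 7!/5! + 7!/6! - 7!/7!
= 5040 - 5040 + 2520 - 840 + 210 - 42 + 7 - 1
= 1854

1854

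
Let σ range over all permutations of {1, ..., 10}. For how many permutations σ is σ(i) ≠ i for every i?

1334961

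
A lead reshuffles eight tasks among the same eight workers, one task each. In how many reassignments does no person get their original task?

The number of derangements of 8 is !8 = Σ_{k=0}^{8} (-1)^k·8!/k!
= 8! - 8!/1! + 8!/2! - 8!/3! + 8!/4! - 8!/5! + 8!/6! - 8!/7! + 8!/8!
= 40320 - 40320 + 20160 - 6720 + 1680 - 336 + 56 - 8 + 1
= 14833

14833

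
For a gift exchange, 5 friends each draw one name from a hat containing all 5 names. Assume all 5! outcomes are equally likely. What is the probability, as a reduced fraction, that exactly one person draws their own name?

3/8

Favorable outcomes: C(5,1)·!4 = 5·9 = 45.
Total outcomes: 5! = 120.
Probability = 45/120 = 3/8.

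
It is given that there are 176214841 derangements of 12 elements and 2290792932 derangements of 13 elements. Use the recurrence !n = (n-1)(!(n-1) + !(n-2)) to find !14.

!14 = (14-1)·(!13 + !12) = 13·(2290792932 + 176214841) = 13·2467007773 = 32071101049.

32071101049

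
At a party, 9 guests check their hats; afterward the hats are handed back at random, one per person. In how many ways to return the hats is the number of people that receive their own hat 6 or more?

205

Sum C(9,i)·!(9-i) for i = 6..9:
  i=6: C(9,6)·!3 = 84·2 = 168
  i=7: C(9,7)·!2 = 36·1 = 36
  i=8: C(9,8)·!1 = 9·0 = 0
  i=9: C(9,9)·!0 = 1·1 = 1
Total = 205.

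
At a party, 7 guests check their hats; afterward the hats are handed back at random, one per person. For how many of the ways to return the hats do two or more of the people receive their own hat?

Sum C(7,i)·!(7-i) for i = 2..7:
  i=2: C(7,2)·!5 = 21·44 = 924
  i=3: C(7,3)·!4 = 35·9 = 315
  i=4: C(7,4)·!3 = 35·2 = 70
  i=5: C(7,5)·!2 = 21·1 = 21
  i=6: C(7,6)·!1 = 7·0 = 0
  i=7: C(7,7)·!0 = 1·1 = 1
Total = 1331.

1331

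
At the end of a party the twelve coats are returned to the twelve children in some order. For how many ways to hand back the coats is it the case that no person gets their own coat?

!12 = 12! · Σ_{k=0}^{12} (-1)^k/k!
= 12! - 12!/1! + 12!/2! - 12!/3! + 12!/4! - 12!/5! + 12!/6! - 12!/7! + 12!/8! - 12!/9! + 12!/10! - 12!/11! + 12!/12!
= 479001600 - 479001600 + 239500800 - 79833600 + 19958400 - 3991680 + 665280 - 95040 + 11880 - 1320 + 132 - 12 + 1
= 176214841

176214841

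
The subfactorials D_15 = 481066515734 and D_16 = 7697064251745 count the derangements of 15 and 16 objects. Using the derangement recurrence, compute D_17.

D_17 = (17-1)·(D_16 + D_15) = 16·(7697064251745 + 481066515734) = 16·8178130767479 = 130850092279664.

130850092279664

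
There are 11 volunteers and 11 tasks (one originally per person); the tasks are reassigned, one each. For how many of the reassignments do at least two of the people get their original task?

Sum C(11,i)·!(11-i) for i = 2..11:
  i=2: C(11,2)·!9 = 55·133496 = 7342280
  i=3: C(11,3)·!8 = 165·14833 = 2447445
  i=4: C(11,4)·!7 = 330·1854 = 611820
  i=5: C(11,5)·!6 = 462·265 = 122430
  i=6: C(11,6)·!5 = 462·44 = 20328
  i=7: C(11,7)·!4 = 330·9 = 2970
  i=8: C(11,8)·!3 = 165·2 = 330
  i=9: C(11,9)·!2 = 55·1 = 55
  i=10: C(11,10)·!1 = 11·0 = 0
  i=11: C(11,11)·!0 = 1·1 = 1
Total = 10547659.

10547659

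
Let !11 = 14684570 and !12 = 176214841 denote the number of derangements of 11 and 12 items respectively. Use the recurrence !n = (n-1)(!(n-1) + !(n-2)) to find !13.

2290792932

!13 = (13-1)·(!12 + !11) = 12·(176214841 + 14684570) = 12·190899411 = 2290792932.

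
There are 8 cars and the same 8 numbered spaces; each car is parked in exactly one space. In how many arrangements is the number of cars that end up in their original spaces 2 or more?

Sum C(8,i)·!(8-i) for i = 2..8:
  i=2: C(8,2)·!6 = 28·265 = 7420
  i=3: C(8,3)·!5 = 56·44 = 2464
  i=4: C(8,4)·!4 = 70·9 = 630
  i=5: C(8,5)·!3 = 56·2 = 112
  i=6: C(8,6)·!2 = 28·1 = 28
  i=7: C(8,7)·!1 = 8·0 = 0
  i=8: C(8,8)·!0 = 1·1 = 1
Total = 10655.

10655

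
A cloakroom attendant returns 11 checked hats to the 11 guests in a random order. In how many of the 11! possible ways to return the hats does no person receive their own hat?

The number of derangements of 11 is !11 = Σ_{k=0}^{11} (-1)^k·11!/k!
= 11! - 11!/1! + 11!/2! - 11!/3! + 11!/4! - 11!/5! + 11!/6! - 11!/7! + 11!/8! - 11!/9! + 11!/10! - 11!/11!
= 39916800 - 39916800 + 19958400 - 6652800 + 1663200 - 332640 + 55440 - 7920 + 990 - 110 + 11 - 1
= 14684570

14684570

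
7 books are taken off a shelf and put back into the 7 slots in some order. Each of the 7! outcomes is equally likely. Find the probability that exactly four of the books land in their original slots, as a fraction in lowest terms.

1/72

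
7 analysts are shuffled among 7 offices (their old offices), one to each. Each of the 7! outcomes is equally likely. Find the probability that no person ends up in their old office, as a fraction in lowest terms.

Favorable outcomes: !7 = 1854.
Total outcomes: 7! = 5040.
Probability = 1854/5040 = 103/280.

103/280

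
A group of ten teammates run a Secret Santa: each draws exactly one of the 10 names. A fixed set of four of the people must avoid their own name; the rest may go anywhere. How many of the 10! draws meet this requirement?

Let A_j be the event that the j-th constrained one is fixed. By inclusion-exclusion over the 4 events:
Σ_{j=0}^{4} (-1)^j C(4,j)(10-j)!
= C(4,0)·10! - C(4,1)·9! + C(4,2)·8! - C(4,3)·7! + C(4,4)·6!
= 3628800 - 1451520 + 241920 - 20160 + 720
= 2399760

2399760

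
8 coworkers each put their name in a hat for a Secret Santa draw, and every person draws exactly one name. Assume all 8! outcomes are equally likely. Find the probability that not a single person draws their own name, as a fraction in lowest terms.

Favorable outcomes: !8 = 14833.
Total outcomes: 8! = 40320.
Probability = 14833/40320 = 2119/5760.

2119/5760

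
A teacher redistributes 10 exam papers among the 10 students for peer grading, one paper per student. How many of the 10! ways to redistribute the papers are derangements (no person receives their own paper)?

Use !n = n·!(n-1) + (-1)^n.
!10 = 10·133496 + 1 = 1334961

1334961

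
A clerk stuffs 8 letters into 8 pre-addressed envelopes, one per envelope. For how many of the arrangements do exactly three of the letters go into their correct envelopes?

Pick the 3 fixed positions: C(8,3) = 56 ways.
The other 5 form a derangement: !5 = 44.
Total: 56 × 44 = 2464.

2464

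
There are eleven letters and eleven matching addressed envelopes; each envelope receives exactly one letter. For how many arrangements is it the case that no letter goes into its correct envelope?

!11 is the nearest integer to 11!/e.
11! = 39916800, and 39916800/e ≈ 14684570.08, so !11 = 14684570.

14684570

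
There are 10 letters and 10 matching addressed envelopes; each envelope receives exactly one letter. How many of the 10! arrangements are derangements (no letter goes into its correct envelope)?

1334961

!10 = 10! · Σ_{k=0}^{10} (-1)^k/k!
= 10! - 10!/1! + 10!/2! - 10!/3! + 10!/4! - 10!/5! + 10!/6! - 10!/7! + 10!/8! - 10!/9! + 10!/10!
= 3628800 - 3628800 + 1814400 - 604800 + 151200 - 30240 + 5040 - 720 + 90 - 10 + 1
= 1334961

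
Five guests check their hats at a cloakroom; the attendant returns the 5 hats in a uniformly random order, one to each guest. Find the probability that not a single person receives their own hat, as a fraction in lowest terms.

11/30

Favorable outcomes: !5 = 44.
Total outcomes: 5! = 120.
Probability = 44/120 = 11/30.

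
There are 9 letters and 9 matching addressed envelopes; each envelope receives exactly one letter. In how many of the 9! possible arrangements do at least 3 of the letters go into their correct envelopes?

29143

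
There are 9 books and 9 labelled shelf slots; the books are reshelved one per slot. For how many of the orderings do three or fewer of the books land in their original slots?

355997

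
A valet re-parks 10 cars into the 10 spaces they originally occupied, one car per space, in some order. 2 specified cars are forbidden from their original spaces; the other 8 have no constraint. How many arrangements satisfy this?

Inclusion-exclusion on the 2 forbidden self-matches:
Σ_{j=0}^{2} (-1)^j C(2,j)(10-j)!
= C(2,0)·10! - C(2,1)·9! + C(2,2)·8!
= 3628800 - 725760 + 40320
= 2943360

2943360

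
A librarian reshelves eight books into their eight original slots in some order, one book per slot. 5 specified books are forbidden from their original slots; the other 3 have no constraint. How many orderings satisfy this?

21234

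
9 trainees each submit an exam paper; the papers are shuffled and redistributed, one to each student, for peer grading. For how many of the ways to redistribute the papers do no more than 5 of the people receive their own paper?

362675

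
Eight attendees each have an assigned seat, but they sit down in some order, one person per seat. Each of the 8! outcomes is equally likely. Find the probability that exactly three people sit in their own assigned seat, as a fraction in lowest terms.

11/180

Favorable outcomes: C(8,3)·!5 = 56·44 = 2464.
Total outcomes: 8! = 40320.
Probability = 2464/40320 = 11/180.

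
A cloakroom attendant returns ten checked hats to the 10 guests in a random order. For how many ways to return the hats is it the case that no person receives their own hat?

The number of derangements of 10 is !10 = Σ_{k=0}^{10} (-1)^k·10!/k!
= 10! - 10!/1! + 10!/2! - 10!/3! + 10!/4! - 10!/5! + 10!/6! - 10!/7! + 10!/8! - 10!/9! + 10!/10!
= 3628800 - 3628800 + 1814400 - 604800 + 151200 - 30240 + 5040 - 720 + 90 - 10 + 1
= 1334961

1334961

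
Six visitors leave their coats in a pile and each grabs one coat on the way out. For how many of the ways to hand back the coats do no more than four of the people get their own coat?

Sum C(6,i)·!(6-i) for i = 0..4:
  i=0: C(6,0)·!6 = 1·265 = 265
  i=1: C(6,1)·!5 = 6·44 = 264
  i=2: C(6,2)·!4 = 15·9 = 135
  i=3: C(6,3)·!3 = 20·2 = 40
  i=4: C(6,4)·!2 = 15·1 = 15
Total = 719.

719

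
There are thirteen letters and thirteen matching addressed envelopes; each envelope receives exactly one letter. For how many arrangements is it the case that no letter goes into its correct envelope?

By inclusion-exclusion, !13 = Σ (-1)^k · 13!/k! for k=0..13
= 13! - 13!/1! + 13!/2! - 13!/3! + 13!/4! - 13!/5! + 13!/6! - 13!/7! + 13!/8! - 13!/9! + 13!/10! - 13!/11! + 13!/12! - 13!/13!
= 6227020800 - 6227020800 + 3113510400 - 1037836800 + 259459200 - 51891840 + 8648640 - 1235520 + 154440 - 17160 + 1716 - 156 + 13 - 1
= 2290792932

2290792932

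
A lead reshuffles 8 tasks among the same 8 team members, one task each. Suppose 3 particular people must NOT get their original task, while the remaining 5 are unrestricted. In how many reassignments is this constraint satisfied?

Let A_j be the event that the j-th constrained one is fixed. By inclusion-exclusion over the 3 events:
Σ_{j=0}^{3} (-1)^j C(3,j)(8-j)!
= C(3,0)·8! - C(3,1)·7! + C(3,2)·6! - C(3,3)·5!
= 40320 - 15120 + 2160 - 120
= 27240

27240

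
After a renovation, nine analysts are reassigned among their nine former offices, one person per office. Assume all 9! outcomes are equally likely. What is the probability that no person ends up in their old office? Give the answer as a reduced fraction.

Favorable outcomes: !9 = 133496.
Total outcomes: 9! = 362880.
Probability = 133496/362880 = 16687/45360.

16687/45360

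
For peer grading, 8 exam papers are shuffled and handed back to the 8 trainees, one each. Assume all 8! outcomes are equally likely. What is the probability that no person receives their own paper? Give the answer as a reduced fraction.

2119/5760

Favorable outcomes: !8 = 14833.
Total outcomes: 8! = 40320.
Probability = 14833/40320 = 2119/5760.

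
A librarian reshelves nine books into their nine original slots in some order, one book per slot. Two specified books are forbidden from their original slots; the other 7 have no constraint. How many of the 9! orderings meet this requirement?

Let A_j be the event that the j-th constrained one is fixed. By inclusion-exclusion over the 2 events:
Σ_{j=0}^{2} (-1)^j C(2,j)(9-j)!
= C(2,0)·9! - C(2,1)·8! + C(2,2)·7!
= 362880 - 80640 + 5040
= 287280

287280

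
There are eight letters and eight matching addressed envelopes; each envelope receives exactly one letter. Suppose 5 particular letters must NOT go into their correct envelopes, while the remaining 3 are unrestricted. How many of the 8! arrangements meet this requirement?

Inclusion-exclusion on the 5 forbidden self-matches:
Σ_{j=0}^{5} (-1)^j C(5,j)(8-j)!
= C(5,0)·8! - C(5,1)·7! + C(5,2)·6! - C(5,3)·5! + C(5,4)·4! - C(5,5)·3!
= 40320 - 25200 + 7200 - 1200 + 120 - 6
= 21234

21234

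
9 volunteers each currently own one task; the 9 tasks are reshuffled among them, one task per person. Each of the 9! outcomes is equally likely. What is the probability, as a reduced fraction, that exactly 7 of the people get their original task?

1/10080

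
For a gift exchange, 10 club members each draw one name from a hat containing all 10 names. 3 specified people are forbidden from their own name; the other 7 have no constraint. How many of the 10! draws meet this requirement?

2656080

Inclusion-exclusion on the 3 forbidden self-matches:
Σ_{j=0}^{3} (-1)^j C(3,j)(10-j)!
= C(3,0)·10! - C(3,1)·9! + C(3,2)·8! - C(3,3)·7!
= 3628800 - 1088640 + 120960 - 5040
= 2656080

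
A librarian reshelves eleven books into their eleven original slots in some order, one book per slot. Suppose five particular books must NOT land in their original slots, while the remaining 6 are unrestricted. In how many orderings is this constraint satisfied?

25022880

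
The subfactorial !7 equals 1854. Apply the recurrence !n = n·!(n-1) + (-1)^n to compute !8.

14833

!8 = 8·1854 + 1 = 14833.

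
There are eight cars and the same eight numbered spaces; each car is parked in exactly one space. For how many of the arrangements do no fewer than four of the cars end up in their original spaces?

771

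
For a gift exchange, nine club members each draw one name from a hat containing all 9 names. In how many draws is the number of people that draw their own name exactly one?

133497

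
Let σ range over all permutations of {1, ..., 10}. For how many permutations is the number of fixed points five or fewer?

# with exactly i fixed is C(10,i)·!(10-i); sum over i=0..5:
  i=0: C(10,0)·!10 = 1·1334961 = 1334961
  i=1: C(10,1)·!9 = 10·133496 = 1334960
  i=2: C(10,2)·!8 = 45·14833 = 667485
  i=3: C(10,3)·!7 = 120·1854 = 222480
  i=4: C(10,4)·!6 = 210·265 = 55650
  i=5: C(10,5)·!5 = 252·44 = 11088
Total = 3626624.

3626624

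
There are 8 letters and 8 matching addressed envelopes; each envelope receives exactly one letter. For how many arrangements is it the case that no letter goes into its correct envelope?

!8 = 8! · Σ_{k=0}^{8} (-1)^k/k!
= 8! - 8!/1! + 8!/2! - 8!/3! + 8!/4! - 8!/5! + 8!/6! - 8!/7! + 8!/8!
= 40320 - 40320 + 20160 - 6720 + 1680 - 336 + 56 - 8 + 1
= 14833

14833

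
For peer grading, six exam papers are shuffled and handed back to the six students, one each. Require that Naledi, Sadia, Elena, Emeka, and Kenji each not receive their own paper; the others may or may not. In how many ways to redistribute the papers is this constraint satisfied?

Let A_j be the event that the j-th constrained one is fixed. By inclusion-exclusion over the 5 events:
Σ_{j=0}^{5} (-1)^j C(5,j)(6-j)!
= C(5,0)·6! - C(5,1)·5! + C(5,2)·4! - C(5,3)·3! + C(5,4)·2! - C(5,5)·1!
= 720 - 600 + 240 - 60 + 10 - 1
= 309

309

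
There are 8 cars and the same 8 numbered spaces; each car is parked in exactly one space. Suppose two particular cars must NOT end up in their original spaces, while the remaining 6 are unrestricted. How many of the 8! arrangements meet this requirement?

30960

Let A_j be the event that the j-th constrained one is fixed. By inclusion-exclusion over the 2 events:
Σ_{j=0}^{2} (-1)^j C(2,j)(8-j)!
= C(2,0)·8! - C(2,1)·7! + C(2,2)·6!
= 40320 - 10080 + 720
= 30960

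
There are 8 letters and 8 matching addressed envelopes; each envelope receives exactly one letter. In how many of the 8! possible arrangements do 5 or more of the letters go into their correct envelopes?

141

# with exactly i fixed is C(8,i)·!(8-i); sum over i=5..8:
  i=5: C(8,5)·!3 = 56·2 = 112
  i=6: C(8,6)·!2 = 28·1 = 28
  i=7: C(8,7)·!1 = 8·0 = 0
  i=8: C(8,8)·!0 = 1·1 = 1
Total = 141.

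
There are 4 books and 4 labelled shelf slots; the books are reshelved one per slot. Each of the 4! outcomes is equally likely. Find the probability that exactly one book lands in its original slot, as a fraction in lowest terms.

1/3

Favorable outcomes: C(4,1)·!3 = 4·2 = 8.
Total outcomes: 4! = 24.
Probability = 8/24 = 1/3.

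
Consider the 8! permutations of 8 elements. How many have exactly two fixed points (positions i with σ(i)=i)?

Pick the 2 fixed positions: C(8,2) = 28 ways.
The remaining 6 must be deranged: !6 = 265.
Total: 28 × 265 = 7420.

7420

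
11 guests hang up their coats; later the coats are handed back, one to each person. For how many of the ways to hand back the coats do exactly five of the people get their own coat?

122430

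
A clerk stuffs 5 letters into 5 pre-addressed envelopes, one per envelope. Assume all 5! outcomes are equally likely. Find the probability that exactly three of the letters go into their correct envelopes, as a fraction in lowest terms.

Favorable outcomes: C(5,3)·!2 = 10·1 = 10.
Total outcomes: 5! = 120.
Probability = 10/120 = 1/12.

1/12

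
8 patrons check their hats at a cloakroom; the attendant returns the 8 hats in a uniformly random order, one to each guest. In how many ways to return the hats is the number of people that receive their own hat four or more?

Sum C(8,i)·!(8-i) for i = 4..8:
  i=4: C(8,4)·!4 = 70·9 = 630
  i=5: C(8,5)·!3 = 56·2 = 112
  i=6: C(8,6)·!2 = 28·1 = 28
  i=7: C(8,7)·!1 = 8·0 = 0
  i=8: C(8,8)·!0 = 1·1 = 1
Total = 771.

771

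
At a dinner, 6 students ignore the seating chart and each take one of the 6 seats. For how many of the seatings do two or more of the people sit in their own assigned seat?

191

Sum C(6,i)·!(6-i) for i = 2..6:
  i=2: C(6,2)·!4 = 15·9 = 135
  i=3: C(6,3)·!3 = 20·2 = 40
  i=4: C(6,4)·!2 = 15·1 = 15
  i=5: C(6,5)·!1 = 6·0 = 0
  i=6: C(6,6)·!0 = 1·1 = 1
Total = 191.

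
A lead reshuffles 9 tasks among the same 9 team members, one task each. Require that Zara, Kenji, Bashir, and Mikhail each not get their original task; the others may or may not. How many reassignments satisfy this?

229080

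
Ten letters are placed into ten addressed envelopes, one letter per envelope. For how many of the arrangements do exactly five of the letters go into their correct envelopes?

Choose which 5 of the 10 are fixed: C(10,5) = 252.
The remaining 5 must be deranged: !5 = 44.
Total: 252 × 44 = 11088.

11088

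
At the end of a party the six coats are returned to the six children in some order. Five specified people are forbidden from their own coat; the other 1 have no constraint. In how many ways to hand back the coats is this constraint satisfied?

309

Inclusion-exclusion on the 5 forbidden self-matches:
Σ_{j=0}^{5} (-1)^j C(5,j)(6-j)!
= C(5,0)·6! - C(5,1)·5! + C(5,2)·4! - C(5,3)·3! + C(5,4)·2! - C(5,5)·1!
= 720 - 600 + 240 - 60 + 10 - 1
= 309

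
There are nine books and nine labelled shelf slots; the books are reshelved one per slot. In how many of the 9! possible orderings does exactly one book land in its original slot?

133497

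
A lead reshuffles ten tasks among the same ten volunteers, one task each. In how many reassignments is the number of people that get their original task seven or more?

286

Sum C(10,i)·!(10-i) for i = 7..10:
  i=7: C(10,7)·!3 = 120·2 = 240
  i=8: C(10,8)·!2 = 45·1 = 45
  i=9: C(10,9)·!1 = 10·0 = 0
  i=10: C(10,10)·!0 = 1·1 = 1
Total = 286.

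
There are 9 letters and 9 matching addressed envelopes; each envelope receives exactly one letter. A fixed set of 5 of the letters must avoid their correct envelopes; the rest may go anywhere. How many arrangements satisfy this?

205056

Let A_j be the event that the j-th constrained one is fixed. By inclusion-exclusion over the 5 events:
Σ_{j=0}^{5} (-1)^j C(5,j)(9-j)!
= C(5,0)·9! - C(5,1)·8! + C(5,2)·7! - C(5,3)·6! + C(5,4)·5! - C(5,5)·4!
= 362880 - 201600 + 50400 - 7200 + 600 - 24
= 205056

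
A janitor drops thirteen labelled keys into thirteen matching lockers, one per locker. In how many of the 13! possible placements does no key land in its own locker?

2290792932

!13 = 13! · Σ_{k=0}^{13} (-1)^k/k!
= 13! - 13!/1! + 13!/2! - 13!/3! + 13!/4! - 13!/5! + 13!/6! - 13!/7! + 13!/8! - 13!/9! + 13!/10! - 13!/11! + 13!/12! - 13!/13!
= 6227020800 - 6227020800 + 3113510400 - 1037836800 + 259459200 - 51891840 + 8648640 - 1235520 + 154440 - 17160 + 1716 - 156 + 13 - 1
= 2290792932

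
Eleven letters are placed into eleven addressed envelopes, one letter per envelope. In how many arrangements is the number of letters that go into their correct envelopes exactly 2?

7342280

Choose which 2 of the 11 are fixed: C(11,2) = 55.
The remaining 9 must be deranged: !9 = 133496.
Total: 55 × 133496 = 7342280.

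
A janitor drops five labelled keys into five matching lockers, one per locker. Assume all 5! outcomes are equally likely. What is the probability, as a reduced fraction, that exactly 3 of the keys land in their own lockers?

Favorable outcomes: C(5,3)·!2 = 10·1 = 10.
Total outcomes: 5! = 120.
Probability = 10/120 = 1/12.

1/12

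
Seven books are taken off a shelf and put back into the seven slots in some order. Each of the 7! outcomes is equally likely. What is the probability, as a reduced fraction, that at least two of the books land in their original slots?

1331/5040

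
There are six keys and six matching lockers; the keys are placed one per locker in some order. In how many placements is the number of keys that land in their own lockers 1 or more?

455

# with exactly i fixed is C(6,i)·!(6-i); sum over i=1..6:
  i=1: C(6,1)·!5 = 6·44 = 264
  i=2: C(6,2)·!4 = 15·9 = 135
  i=3: C(6,3)·!3 = 20·2 = 40
  i=4: C(6,4)·!2 = 15·1 = 15
  i=5: C(6,5)·!1 = 6·0 = 0
  i=6: C(6,6)·!0 = 1·1 = 1
Total = 455.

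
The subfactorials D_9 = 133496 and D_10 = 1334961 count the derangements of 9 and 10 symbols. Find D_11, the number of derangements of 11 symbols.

14684570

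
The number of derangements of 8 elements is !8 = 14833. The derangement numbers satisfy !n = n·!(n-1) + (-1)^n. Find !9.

!9 = 9·14833 - 1 = 133496.

133496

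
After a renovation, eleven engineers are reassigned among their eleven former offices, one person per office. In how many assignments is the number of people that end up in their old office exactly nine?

55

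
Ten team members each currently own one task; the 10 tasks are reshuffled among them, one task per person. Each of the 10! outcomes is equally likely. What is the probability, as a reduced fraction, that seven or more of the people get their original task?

Favorable outcomes: Σ_{i≥7} C(10,i)·!(10-i) = 120·2 + 45·1 + 10·0 + 1·1 = 286.
Total outcomes: 10! = 3628800.
Probability = 286/3628800 = 143/1814400.

143/1814400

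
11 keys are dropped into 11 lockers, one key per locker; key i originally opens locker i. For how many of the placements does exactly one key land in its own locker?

Choose which one of the 11 is fixed: C(11,1) = 11.
The other 10 form a derangement: !10 = 1334961.
Total: 11 × 1334961 = 14684571.

14684571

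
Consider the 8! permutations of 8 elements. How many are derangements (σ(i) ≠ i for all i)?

!8 is the nearest integer to 8!/e.
8! = 40320, and 40320/e ≈ 14832.90, so !8 = 14833.

14833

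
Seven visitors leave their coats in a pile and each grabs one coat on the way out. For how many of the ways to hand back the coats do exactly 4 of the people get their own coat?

70

Choose which 4 of the 7 are fixed: C(7,4) = 35.
The other 3 form a derangement: !3 = 2.
Total: 35 × 2 = 70.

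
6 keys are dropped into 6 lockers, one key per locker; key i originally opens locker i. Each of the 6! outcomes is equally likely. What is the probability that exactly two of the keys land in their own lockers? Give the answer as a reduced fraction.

Favorable outcomes: C(6,2)·!4 = 15·9 = 135.
Total outcomes: 6! = 720.
Probability = 135/720 = 3/16.

3/16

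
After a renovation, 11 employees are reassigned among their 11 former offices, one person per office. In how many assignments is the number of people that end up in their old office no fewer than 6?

23684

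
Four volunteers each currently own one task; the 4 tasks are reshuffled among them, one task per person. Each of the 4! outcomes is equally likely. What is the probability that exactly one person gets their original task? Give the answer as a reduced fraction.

Favorable outcomes: C(4,1)·!3 = 4·2 = 8.
Total outcomes: 4! = 24.
Probability = 8/24 = 1/3.

1/3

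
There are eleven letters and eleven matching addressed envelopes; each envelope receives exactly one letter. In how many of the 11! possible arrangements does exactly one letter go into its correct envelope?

14684571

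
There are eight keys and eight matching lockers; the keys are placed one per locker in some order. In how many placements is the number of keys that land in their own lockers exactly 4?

630

Choose which 4 of the 8 are fixed: C(8,4) = 70.
The other 4 form a derangement: !4 = 9.
Total: 70 × 9 = 630.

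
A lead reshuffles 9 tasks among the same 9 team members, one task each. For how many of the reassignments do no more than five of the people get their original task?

Sum C(9,i)·!(9-i) for i = 0..5:
  i=0: C(9,0)·!9 = 1·133496 = 133496
  i=1: C(9,1)·!8 = 9·14833 = 133497
  i=2: C(9,2)·!7 = 36·1854 = 66744
  i=3: C(9,3)·!6 = 84·265 = 22260
  i=4: C(9,4)·!5 = 126·44 = 5544
  i=5: C(9,5)·!4 = 126·9 = 1134
Total = 362675.

362675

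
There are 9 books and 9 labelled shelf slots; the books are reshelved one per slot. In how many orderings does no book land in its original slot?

133496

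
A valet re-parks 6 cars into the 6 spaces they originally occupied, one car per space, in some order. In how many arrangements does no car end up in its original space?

265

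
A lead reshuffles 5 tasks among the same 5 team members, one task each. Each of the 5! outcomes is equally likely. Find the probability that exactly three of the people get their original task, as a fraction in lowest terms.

Favorable outcomes: C(5,3)·!2 = 10·1 = 10.
Total outcomes: 5! = 120.
Probability = 10/120 = 1/12.

1/12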